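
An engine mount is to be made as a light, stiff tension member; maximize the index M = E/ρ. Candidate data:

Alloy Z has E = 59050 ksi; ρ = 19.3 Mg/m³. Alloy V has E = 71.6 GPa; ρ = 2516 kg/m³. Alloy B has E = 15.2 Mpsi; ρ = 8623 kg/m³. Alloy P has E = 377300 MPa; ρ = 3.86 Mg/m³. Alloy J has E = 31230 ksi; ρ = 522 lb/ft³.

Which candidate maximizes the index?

In SI units:
  alloy Z: E = 407.1 GPa, ρ = 19300 kg/m³
  alloy V: E = 71.60 GPa, ρ = 2516 kg/m³
  alloy B: E = 104.8 GPa, ρ = 8623 kg/m³
  alloy P: E = 377.3 GPa, ρ = 3860 kg/m³
  alloy J: E = 215.3 GPa, ρ = 8362 kg/m³
  alloy P: M = 97.7 MN·m/kg
  alloy V: M = 28.5 MN·m/kg
  alloy J: M = 25.8 MN·m/kg
  alloy Z: M = 21.1 MN·m/kg
  alloy B: M = 12.2 MN·m/kg
Alloy P ranks first.

alloy P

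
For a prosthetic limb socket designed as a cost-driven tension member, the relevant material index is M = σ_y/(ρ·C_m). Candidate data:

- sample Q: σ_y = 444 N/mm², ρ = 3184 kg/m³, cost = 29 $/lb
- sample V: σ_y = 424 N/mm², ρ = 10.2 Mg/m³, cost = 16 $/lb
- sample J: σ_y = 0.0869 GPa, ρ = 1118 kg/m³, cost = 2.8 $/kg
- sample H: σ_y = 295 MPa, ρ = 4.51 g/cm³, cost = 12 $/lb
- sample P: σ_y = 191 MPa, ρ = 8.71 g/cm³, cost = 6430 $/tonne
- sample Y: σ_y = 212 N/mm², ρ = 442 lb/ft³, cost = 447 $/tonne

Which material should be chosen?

Convert each candidate to consistent units, then evaluate M:
  sample Q: σ_y = 444.0 MPa, ρ = 3184 kg/m³, cost = 63.93 $/kg
  sample V: σ_y = 424.0 MPa, ρ = 10200 kg/m³, cost = 35.27 $/kg
  sample J: σ_y = 86.90 MPa, ρ = 1118 kg/m³, cost = 2.800 $/kg
  sample H: σ_y = 295.0 MPa, ρ = 4510 kg/m³, cost = 26.46 $/kg
  sample P: σ_y = 191.0 MPa, ρ = 8710 kg/m³, cost = 6.430 $/kg
  sample Y: σ_y = 212.0 MPa, ρ = 7080 kg/m³, cost = 0.4470 $/kg
  sample Y: M = 67.0 kN·m per $
  sample J: M = 27.8 kN·m per $
  sample P: M = 3.41 kN·m per $
  sample H: M = 2.47 kN·m per $
  sample Q: M = 2.18 kN·m per $
  sample V: M = 1.18 kN·m per $
Sample Y has the largest M.

sample Y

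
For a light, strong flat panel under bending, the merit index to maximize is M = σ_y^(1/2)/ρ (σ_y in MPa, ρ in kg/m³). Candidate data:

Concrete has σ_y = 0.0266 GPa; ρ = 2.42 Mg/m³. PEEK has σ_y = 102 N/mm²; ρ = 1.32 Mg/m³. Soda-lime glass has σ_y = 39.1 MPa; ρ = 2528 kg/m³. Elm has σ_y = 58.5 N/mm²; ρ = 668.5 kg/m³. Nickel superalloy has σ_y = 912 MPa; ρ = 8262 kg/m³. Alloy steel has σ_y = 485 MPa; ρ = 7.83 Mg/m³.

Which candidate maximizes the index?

elm

Convert each candidate to consistent units, then evaluate M:
  concrete: σ_y = 26.60 MPa, ρ = 2420 kg/m³
  PEEK: σ_y = 102.0 MPa, ρ = 1320 kg/m³
  soda-lime glass: σ_y = 39.10 MPa, ρ = 2528 kg/m³
  elm: σ_y = 58.50 MPa, ρ = 668.5 kg/m³
  nickel superalloy: σ_y = 912.0 MPa, ρ = 8262 kg/m³
  alloy steel: σ_y = 485.0 MPa, ρ = 7830 kg/m³
  elm: M = 11.4×10⁻³
  PEEK: M = 7.65×10⁻³
  nickel superalloy: M = 3.66×10⁻³
  alloy steel: M = 2.81×10⁻³
  soda-lime glass: M = 2.47×10⁻³
  concrete: M = 2.13×10⁻³
Highest index: elm.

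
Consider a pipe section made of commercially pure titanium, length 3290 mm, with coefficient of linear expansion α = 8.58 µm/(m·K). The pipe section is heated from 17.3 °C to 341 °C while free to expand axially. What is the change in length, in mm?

9.14 mm

ΔT = 341 − 17.3 = 323.7 K.
ΔL = α·L₀·ΔT = 8.58×10⁻⁶ × 3290 mm × 323.7 K = 9.14 mm.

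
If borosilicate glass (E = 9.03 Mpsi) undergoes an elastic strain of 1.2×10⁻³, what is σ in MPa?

E = 9.03 Mpsi = 62.26 GPa.
σ = E·ε = 62260 MPa × 1.2×10⁻³ = 74.7 MPa.

74.7 MPa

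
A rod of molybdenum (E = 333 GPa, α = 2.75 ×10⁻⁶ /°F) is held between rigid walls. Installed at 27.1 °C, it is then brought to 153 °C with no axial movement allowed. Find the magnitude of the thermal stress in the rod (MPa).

208 MPa

α = 2.75×10⁻⁶/°F × 9/5 = 4.95×10⁻⁶/K.
ΔT = 125.9 K. Constrained thermal stress σ = E·α·ΔT = 333.0×10³ MPa × 4.95×10⁻⁶ × 125.9 = 208 MPa (compressive).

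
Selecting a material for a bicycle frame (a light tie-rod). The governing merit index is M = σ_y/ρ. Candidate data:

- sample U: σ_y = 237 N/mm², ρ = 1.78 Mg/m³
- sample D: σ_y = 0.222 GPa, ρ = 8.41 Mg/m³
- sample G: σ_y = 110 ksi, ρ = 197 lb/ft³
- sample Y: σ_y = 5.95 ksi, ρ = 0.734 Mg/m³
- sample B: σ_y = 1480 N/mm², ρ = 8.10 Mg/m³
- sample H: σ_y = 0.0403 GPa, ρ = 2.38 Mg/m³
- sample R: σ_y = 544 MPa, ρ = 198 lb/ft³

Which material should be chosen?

In SI units:
  sample U: σ_y = 237.0 MPa, ρ = 1780 kg/m³
  sample D: σ_y = 222.0 MPa, ρ = 8410 kg/m³
  sample G: σ_y = 758.4 MPa, ρ = 3156 kg/m³
  sample Y: σ_y = 41.02 MPa, ρ = 734.0 kg/m³
  sample B: σ_y = 1480 MPa, ρ = 8100 kg/m³
  sample H: σ_y = 40.30 MPa, ρ = 2380 kg/m³
  sample R: σ_y = 544.0 MPa, ρ = 3172 kg/m³
  sample G: M = 240 kN·m/kg
  sample B: M = 183 kN·m/kg
  sample R: M = 172 kN·m/kg
  sample U: M = 133 kN·m/kg
  sample Y: M = 55.9 kN·m/kg
  sample D: M = 26.4 kN·m/kg
  sample H: M = 16.9 kN·m/kg
The maximum is for sample G.

sample G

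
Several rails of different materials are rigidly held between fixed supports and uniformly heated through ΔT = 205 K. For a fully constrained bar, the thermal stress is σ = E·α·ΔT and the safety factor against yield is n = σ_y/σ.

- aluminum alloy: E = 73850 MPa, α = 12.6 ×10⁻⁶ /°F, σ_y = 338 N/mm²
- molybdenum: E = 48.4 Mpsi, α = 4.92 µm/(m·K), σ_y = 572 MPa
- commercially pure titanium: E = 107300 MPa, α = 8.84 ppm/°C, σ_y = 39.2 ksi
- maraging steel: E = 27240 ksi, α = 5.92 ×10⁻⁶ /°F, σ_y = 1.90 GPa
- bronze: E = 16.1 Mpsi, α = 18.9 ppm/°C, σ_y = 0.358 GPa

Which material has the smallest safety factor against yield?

bronze

Converting E to GPa, α to ×10⁻⁶/K, σ_y to MPa, then σ and n for each:
  aluminum alloy: E = 73.85, α = 22.7, σ_y = 338.0 → σ = 343 MPa, n = 0.984
  molybdenum: E = 333.7, α = 4.92, σ_y = 572.0 → σ = 337 MPa, n = 1.70
  commercially pure titanium: E = 107.3, α = 8.84, σ_y = 270.3 → σ = 194 MPa, n = 1.39
  maraging steel: E = 187.8, α = 10.7, σ_y = 1900 → σ = 410 MPa, n = 4.63
  bronze: E = 111.0, α = 18.9, σ_y = 358.0 → σ = 430 MPa, n = 0.832
Bronze has the lowest safety factor, n = 0.832.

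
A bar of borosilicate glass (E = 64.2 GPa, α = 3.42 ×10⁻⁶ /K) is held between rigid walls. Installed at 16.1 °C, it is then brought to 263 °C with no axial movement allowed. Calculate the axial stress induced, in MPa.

54.2 MPa

ΔT = 246.9 K. Constrained thermal stress σ = E·α·ΔT = 64.20×10³ MPa × 3.42×10⁻⁶ × 246.9 = 54.2 MPa (compressive).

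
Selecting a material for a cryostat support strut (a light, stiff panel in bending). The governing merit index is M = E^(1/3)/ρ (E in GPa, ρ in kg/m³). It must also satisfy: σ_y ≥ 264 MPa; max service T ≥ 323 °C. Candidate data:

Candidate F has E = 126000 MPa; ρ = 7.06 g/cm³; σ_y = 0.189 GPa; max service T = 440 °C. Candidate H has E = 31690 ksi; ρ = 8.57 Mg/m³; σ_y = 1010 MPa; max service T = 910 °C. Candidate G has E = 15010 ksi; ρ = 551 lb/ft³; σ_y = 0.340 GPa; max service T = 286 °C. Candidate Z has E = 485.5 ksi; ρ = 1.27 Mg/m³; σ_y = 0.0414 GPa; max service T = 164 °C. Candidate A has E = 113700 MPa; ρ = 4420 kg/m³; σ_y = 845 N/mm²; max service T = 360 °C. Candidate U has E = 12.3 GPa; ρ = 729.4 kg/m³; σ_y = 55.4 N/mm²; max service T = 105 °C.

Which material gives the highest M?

Screen on constraints: σ_y ≥ 264 MPa; max service T ≥ 323 °C. Survivors: candidate H, candidate A.
Normalizing units and computing the index:
  candidate H: E = 218.5 GPa, ρ = 8570 kg/m³
  candidate A: E = 113.7 GPa, ρ = 4420 kg/m³
  candidate A: M = 1.10×10⁻³
  candidate H: M = 0.703×10⁻³
Candidate A ranks first.

candidate A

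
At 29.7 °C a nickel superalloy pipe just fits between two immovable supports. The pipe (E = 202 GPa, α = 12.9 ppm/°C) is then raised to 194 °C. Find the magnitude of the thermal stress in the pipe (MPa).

ΔT = 164.3 K. Constrained thermal stress σ = E·α·ΔT = 202.0×10³ MPa × 12.9×10⁻⁶ × 164.3 = 428 MPa (compressive).

428 MPa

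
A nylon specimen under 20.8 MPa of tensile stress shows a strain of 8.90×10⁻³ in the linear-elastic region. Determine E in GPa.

2.34 GPa

E = σ/ε = 20.8 MPa / 8.90×10⁻³ = 2337 MPa = 2.34 GPa.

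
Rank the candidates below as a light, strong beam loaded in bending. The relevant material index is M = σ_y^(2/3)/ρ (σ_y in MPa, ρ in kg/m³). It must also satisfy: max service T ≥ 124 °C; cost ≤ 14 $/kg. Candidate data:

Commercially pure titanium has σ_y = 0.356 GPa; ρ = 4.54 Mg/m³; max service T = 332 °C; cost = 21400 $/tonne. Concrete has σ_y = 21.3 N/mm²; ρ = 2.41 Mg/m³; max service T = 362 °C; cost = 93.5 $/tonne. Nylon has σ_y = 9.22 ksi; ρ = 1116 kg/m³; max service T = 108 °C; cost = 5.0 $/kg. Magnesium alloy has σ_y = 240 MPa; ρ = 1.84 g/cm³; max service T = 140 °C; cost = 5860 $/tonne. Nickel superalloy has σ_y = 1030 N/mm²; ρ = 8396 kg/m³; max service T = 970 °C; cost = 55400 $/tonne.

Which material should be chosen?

Screen on constraints: max service T ≥ 124 °C; cost ≤ 14 $/kg. Survivors: concrete, magnesium alloy.
In SI units:
  concrete: σ_y = 21.30 MPa, ρ = 2410 kg/m³
  magnesium alloy: σ_y = 240.0 MPa, ρ = 1840 kg/m³
  magnesium alloy: M = 21.0×10⁻³
  concrete: M = 3.19×10⁻³
Magnesium alloy has the largest M.

magnesium alloy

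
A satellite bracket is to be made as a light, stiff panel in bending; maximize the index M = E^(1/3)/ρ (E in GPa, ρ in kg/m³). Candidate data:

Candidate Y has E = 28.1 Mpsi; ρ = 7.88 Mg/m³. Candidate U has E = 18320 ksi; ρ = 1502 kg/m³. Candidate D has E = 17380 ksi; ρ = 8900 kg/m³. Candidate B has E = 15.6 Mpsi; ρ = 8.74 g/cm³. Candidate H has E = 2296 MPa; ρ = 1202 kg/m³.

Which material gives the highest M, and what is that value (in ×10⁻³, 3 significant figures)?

In SI units:
  candidate Y: E = 193.7 GPa, ρ = 7880 kg/m³
  candidate U: E = 126.3 GPa, ρ = 1502 kg/m³
  candidate D: E = 119.8 GPa, ρ = 8900 kg/m³
  candidate B: E = 107.6 GPa, ρ = 8740 kg/m³
  candidate H: E = 2.296 GPa, ρ = 1202 kg/m³
  candidate U: M = 3.34×10⁻³
  candidate H: M = 1.10×10⁻³
  candidate Y: M = 0.734×10⁻³
  candidate D: M = 0.554×10⁻³
  candidate B: M = 0.544×10⁻³
Candidate U ranks first.

candidate U, M = 3.34×10⁻³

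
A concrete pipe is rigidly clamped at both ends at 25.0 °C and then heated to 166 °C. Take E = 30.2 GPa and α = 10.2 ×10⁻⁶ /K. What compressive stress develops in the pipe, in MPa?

43.4 MPa

ΔT = 141.0 K. Constrained thermal stress σ = E·α·ΔT = 30.20×10³ MPa × 10.2×10⁻⁶ × 141.0 = 43.4 MPa (compressive).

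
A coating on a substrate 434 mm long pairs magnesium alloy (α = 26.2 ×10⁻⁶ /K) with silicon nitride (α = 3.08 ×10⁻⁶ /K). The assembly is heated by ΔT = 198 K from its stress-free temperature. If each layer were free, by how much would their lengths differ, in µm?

1990 µm

Δα = |26.2 − 3.08|×10⁻⁶/K = 23.1×10⁻⁶/K.
ΔL_mismatch = Δα·L·ΔT = 23.1×10⁻⁶ × 434.0 mm × 198.0 K = 1990 µm.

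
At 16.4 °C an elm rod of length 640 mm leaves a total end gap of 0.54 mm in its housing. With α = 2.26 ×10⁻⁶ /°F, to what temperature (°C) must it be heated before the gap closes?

α = 2.26×10⁻⁶/°F × 9/5 = 4.07×10⁻⁶/K.
α·L₀·ΔT = 0.54 mm ⇒ ΔT = 0.54 / (4.07×10⁻⁶ × 640.0) = 207.4 K.
T = 16.4 + 207.4 = 223.8 °C.

224 °C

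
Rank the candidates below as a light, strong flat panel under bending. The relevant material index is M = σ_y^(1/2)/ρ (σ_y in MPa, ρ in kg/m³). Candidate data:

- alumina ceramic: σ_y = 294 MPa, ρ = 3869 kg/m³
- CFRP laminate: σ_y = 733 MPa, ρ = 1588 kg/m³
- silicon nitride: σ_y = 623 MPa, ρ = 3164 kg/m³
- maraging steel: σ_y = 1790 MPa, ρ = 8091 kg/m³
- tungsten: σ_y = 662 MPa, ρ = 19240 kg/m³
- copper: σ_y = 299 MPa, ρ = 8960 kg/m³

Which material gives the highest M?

CFRP laminate

Computing M directly (units already consistent):
  CFRP laminate: M = 17.0×10⁻³
  silicon nitride: M = 7.89×10⁻³
  maraging steel: M = 5.23×10⁻³
  alumina ceramic: M = 4.43×10⁻³
  copper: M = 1.93×10⁻³
  tungsten: M = 1.34×10⁻³
The maximum is for CFRP laminate.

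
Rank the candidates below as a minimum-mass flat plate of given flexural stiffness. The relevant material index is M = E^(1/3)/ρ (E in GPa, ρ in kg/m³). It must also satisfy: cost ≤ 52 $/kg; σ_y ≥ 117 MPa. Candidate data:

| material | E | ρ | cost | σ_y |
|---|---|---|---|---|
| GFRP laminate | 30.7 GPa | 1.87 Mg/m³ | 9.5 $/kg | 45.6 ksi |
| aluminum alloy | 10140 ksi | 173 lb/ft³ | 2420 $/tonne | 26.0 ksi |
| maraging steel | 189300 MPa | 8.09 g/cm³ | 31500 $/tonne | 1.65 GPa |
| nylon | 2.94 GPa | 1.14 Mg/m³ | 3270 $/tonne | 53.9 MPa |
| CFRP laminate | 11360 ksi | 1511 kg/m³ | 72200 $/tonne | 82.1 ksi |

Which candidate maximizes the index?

Screen on constraints: cost ≤ 52 $/kg; σ_y ≥ 117 MPa. Survivors: GFRP laminate, aluminum alloy, maraging steel.
Normalizing units and computing the index:
  GFRP laminate: E = 30.70 GPa, ρ = 1870 kg/m³
  aluminum alloy: E = 69.91 GPa, ρ = 2771 kg/m³
  maraging steel: E = 189.3 GPa, ρ = 8090 kg/m³
  GFRP laminate: M = 1.67×10⁻³
  aluminum alloy: M = 1.49×10⁻³
  maraging steel: M = 0.710×10⁻³
Highest index: GFRP laminate.

GFRP laminate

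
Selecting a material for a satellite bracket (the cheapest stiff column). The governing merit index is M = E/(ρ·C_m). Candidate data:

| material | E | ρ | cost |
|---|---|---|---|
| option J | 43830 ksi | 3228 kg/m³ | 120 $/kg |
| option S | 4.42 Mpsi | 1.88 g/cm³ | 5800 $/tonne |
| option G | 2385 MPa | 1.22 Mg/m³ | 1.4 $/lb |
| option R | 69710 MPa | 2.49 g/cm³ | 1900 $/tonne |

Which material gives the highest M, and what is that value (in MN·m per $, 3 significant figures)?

In SI units:
  option J: E = 302.2 GPa, ρ = 3228 kg/m³, cost = 120.0 $/kg
  option S: E = 30.47 GPa, ρ = 1880 kg/m³, cost = 5.800 $/kg
  option G: E = 2.385 GPa, ρ = 1220 kg/m³, cost = 3.086 $/kg
  option R: E = 69.71 GPa, ρ = 2490 kg/m³, cost = 1.900 $/kg
  option R: M = 14.7 MN·m per $
  option S: M = 2.79 MN·m per $
  option J: M = 0.780 MN·m per $
  option G: M = 0.633 MN·m per $
Option R has the largest M.

option R, M = 14.7 MN·m per $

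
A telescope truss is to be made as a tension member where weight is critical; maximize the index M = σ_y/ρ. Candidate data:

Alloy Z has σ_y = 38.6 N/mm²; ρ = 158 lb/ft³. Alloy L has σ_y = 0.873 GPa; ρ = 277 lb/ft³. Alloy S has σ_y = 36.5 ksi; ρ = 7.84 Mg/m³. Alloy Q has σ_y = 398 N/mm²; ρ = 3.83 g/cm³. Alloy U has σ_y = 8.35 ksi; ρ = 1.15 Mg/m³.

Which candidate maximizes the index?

alloy L

After converting to SI:
  alloy Z: σ_y = 38.60 MPa, ρ = 2531 kg/m³
  alloy L: σ_y = 873.0 MPa, ρ = 4437 kg/m³
  alloy S: σ_y = 251.7 MPa, ρ = 7840 kg/m³
  alloy Q: σ_y = 398.0 MPa, ρ = 3830 kg/m³
  alloy U: σ_y = 57.57 MPa, ρ = 1150 kg/m³
  alloy L: M = 197 kN·m/kg
  alloy Q: M = 104 kN·m/kg
  alloy U: M = 50.1 kN·m/kg
  alloy S: M = 32.1 kN·m/kg
  alloy Z: M = 15.3 kN·m/kg
Alloy L ranks first.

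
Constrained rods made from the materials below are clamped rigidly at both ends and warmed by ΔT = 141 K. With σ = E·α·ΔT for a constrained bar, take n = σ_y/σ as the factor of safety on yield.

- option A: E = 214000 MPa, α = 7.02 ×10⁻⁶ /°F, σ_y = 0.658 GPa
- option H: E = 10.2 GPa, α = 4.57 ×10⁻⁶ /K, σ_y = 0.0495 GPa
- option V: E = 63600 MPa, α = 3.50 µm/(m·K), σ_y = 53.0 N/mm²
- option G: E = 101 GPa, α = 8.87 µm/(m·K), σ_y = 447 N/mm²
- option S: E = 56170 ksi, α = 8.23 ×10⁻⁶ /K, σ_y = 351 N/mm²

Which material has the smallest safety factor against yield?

option S

With everything in SI (GPa, ×10⁻⁶/K, MPa):
  option A: E = 214.0, α = 12.6, σ_y = 658.0 → σ = 381 MPa, n = 1.73
  option H: E = 10.20, α = 4.57, σ_y = 49.50 → σ = 6.57 MPa, n = 7.53
  option V: E = 63.60, α = 3.50, σ_y = 53.00 → σ = 31.4 MPa, n = 1.69
  option G: E = 101.0, α = 8.87, σ_y = 447.0 → σ = 126 MPa, n = 3.54
  option S: E = 387.3, α = 8.23, σ_y = 351.0 → σ = 449 MPa, n = 0.781
Smallest n: option S with n = 0.781.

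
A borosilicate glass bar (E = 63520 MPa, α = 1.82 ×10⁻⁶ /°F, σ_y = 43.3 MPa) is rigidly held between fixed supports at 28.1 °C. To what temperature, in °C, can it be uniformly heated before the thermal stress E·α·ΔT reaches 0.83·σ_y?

201 °C

E = 63520 MPa = 63.52 GPa.
α = 1.82×10⁻⁶/°F × 9/5 = 3.28×10⁻⁶/K.
E·α·ΔT = 35.94 MPa ⇒ ΔT = 35.94 / (63.52×10³ × 3.28×10⁻⁶) = 172.7 K.
T = 28.1 + 172.7 = 200.8 °C.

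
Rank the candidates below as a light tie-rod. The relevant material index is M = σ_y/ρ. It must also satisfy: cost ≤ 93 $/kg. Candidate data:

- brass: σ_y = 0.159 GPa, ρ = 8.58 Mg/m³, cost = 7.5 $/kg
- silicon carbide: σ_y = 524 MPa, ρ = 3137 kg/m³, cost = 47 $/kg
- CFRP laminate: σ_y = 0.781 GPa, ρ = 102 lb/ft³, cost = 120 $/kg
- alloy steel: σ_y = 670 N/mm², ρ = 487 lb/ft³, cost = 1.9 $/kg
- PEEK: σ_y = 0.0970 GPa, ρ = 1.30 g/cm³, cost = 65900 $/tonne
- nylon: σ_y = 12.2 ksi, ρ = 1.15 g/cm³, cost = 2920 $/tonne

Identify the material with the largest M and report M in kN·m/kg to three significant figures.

Screen on constraints: cost ≤ 93 $/kg. Survivors: brass, silicon carbide, alloy steel, PEEK, nylon.
Convert each candidate to consistent units, then evaluate M:
  brass: σ_y = 159.0 MPa, ρ = 8580 kg/m³
  silicon carbide: σ_y = 524.0 MPa, ρ = 3137 kg/m³
  alloy steel: σ_y = 670.0 MPa, ρ = 7801 kg/m³
  PEEK: σ_y = 97.00 MPa, ρ = 1300 kg/m³
  nylon: σ_y = 84.12 MPa, ρ = 1150 kg/m³
  silicon carbide: M = 167 kN·m/kg
  alloy steel: M = 85.9 kN·m/kg
  PEEK: M = 74.6 kN·m/kg
  nylon: M = 73.1 kN·m/kg
  brass: M = 18.5 kN·m/kg
Highest index: silicon carbide.

silicon carbide, M = 167 kN·m/kg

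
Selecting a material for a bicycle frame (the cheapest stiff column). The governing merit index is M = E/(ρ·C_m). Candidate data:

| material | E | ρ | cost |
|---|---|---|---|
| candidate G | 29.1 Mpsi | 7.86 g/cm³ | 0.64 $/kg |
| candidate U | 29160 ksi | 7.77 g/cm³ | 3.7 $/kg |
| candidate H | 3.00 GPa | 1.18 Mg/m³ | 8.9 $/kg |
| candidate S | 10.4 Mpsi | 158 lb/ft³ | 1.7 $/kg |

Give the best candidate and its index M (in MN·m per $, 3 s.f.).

After converting to SI:
  candidate G: E = 200.6 GPa, ρ = 7860 kg/m³, cost = 0.6400 $/kg
  candidate U: E = 201.1 GPa, ρ = 7770 kg/m³, cost = 3.700 $/kg
  candidate H: E = 3.000 GPa, ρ = 1180 kg/m³, cost = 8.900 $/kg
  candidate S: E = 71.71 GPa, ρ = 2531 kg/m³, cost = 1.700 $/kg
  candidate G: M = 39.9 MN·m per $
  candidate S: M = 16.7 MN·m per $
  candidate U: M = 6.99 MN·m per $
  candidate H: M = 0.286 MN·m per $
Candidate G ranks first.

candidate G, M = 39.9 MN·m per $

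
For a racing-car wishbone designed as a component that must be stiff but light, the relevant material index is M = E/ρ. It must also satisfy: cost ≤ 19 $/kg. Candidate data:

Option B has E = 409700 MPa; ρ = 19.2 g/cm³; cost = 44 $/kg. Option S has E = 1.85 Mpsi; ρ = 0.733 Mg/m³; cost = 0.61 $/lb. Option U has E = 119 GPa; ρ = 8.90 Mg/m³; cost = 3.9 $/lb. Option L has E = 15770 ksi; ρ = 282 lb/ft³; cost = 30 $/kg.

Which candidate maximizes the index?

option S

Screen on constraints: cost ≤ 19 $/kg. Survivors: option S, option U.
Convert each candidate to consistent units, then evaluate M:
  option S: E = 12.76 GPa, ρ = 733.0 kg/m³
  option U: E = 119.0 GPa, ρ = 8900 kg/m³
  option S: M = 17.4 MN·m/kg
  option U: M = 13.4 MN·m/kg
The maximum is for option S.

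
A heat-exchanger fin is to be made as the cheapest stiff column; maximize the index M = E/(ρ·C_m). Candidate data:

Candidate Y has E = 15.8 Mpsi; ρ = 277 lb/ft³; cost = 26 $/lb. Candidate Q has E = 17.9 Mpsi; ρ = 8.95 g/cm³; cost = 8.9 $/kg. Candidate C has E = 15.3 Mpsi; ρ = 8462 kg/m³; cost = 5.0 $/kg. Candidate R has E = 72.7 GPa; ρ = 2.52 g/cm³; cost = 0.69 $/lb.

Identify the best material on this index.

Putting every candidate on a common basis:
  candidate Y: E = 108.9 GPa, ρ = 4437 kg/m³, cost = 57.32 $/kg
  candidate Q: E = 123.4 GPa, ρ = 8950 kg/m³, cost = 8.900 $/kg
  candidate C: E = 105.5 GPa, ρ = 8462 kg/m³, cost = 5.000 $/kg
  candidate R: E = 72.70 GPa, ρ = 2520 kg/m³, cost = 1.521 $/kg
  candidate R: M = 19.0 MN·m per $
  candidate C: M = 2.49 MN·m per $
  candidate Q: M = 1.55 MN·m per $
  candidate Y: M = 0.428 MN·m per $
Candidate R ranks first.

candidate R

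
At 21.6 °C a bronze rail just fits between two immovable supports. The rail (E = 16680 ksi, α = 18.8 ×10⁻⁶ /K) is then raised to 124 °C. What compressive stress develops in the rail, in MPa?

E = 16680 ksi = 115.0 GPa.
ΔT = 102.4 K. Constrained thermal stress σ = E·α·ΔT = 115.0×10³ MPa × 18.8×10⁻⁶ × 102.4 = 221 MPa (compressive).

221 MPa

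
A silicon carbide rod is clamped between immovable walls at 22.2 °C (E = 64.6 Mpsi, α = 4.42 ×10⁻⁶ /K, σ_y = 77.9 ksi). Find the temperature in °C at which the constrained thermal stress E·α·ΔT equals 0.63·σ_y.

E = 64.6 Mpsi = 445.4 GPa.
σ_y = 77.9 ksi = 537.1 MPa.
E·α·ΔT = 338.4 MPa ⇒ ΔT = 338.4 / (445.4×10³ × 4.42×10⁻⁶) = 171.9 K.
T = 22.2 + 171.9 = 194.1 °C.

194 °C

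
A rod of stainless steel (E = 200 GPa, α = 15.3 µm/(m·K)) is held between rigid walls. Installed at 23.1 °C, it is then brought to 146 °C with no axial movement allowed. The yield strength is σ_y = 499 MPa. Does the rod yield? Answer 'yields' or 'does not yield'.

does not yield

ΔT = 122.9 K. Constrained thermal stress σ = E·α·ΔT = 200.0×10³ MPa × 15.3×10⁻⁶ × 122.9 = 376 MPa (compressive).
Compare to σ_y = 499 MPa: σ < σ_y, so it does not yield.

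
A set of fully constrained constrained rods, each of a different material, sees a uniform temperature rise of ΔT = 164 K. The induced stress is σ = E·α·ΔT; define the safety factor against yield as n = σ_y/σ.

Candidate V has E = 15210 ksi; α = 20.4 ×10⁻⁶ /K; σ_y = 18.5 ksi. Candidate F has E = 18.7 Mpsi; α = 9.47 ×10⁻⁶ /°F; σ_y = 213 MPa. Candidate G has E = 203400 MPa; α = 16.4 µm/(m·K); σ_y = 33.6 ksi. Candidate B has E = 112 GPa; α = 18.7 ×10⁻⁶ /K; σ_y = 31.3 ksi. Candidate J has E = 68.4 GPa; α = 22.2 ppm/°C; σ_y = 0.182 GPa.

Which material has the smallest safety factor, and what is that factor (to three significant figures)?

Per material, after unit conversion:
  candidate V: E = 104.9, α = 20.4, σ_y = 127.6 → σ = 351 MPa, n = 0.364
  candidate F: E = 128.9, α = 17.0, σ_y = 213.0 → σ = 360 MPa, n = 0.591
  candidate G: E = 203.4, α = 16.4, σ_y = 231.7 → σ = 547 MPa, n = 0.423
  candidate B: E = 112.0, α = 18.7, σ_y = 215.8 → σ = 343 MPa, n = 0.628
  candidate J: E = 68.40, α = 22.2, σ_y = 182.0 → σ = 249 MPa, n = 0.731
Smallest n: candidate V with n = 0.364.

candidate V, n = 0.364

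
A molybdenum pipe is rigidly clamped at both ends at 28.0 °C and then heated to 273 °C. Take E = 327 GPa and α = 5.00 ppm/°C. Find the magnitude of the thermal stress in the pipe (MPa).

401 MPa

ΔT = 245.0 K. Constrained thermal stress σ = E·α·ΔT = 327.0×10³ MPa × 5.00×10⁻⁶ × 245.0 = 401 MPa (compressive).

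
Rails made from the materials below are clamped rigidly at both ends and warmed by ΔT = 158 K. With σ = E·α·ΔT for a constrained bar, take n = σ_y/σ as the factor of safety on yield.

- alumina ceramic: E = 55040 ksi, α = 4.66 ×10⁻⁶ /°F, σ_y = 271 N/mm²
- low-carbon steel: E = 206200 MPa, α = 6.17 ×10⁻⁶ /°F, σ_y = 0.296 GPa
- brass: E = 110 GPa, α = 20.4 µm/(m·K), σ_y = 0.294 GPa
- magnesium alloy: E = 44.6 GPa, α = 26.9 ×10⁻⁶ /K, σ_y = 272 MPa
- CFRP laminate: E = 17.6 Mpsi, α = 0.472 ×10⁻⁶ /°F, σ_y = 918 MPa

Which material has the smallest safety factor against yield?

alumina ceramic

Per material, after unit conversion:
  alumina ceramic: E = 379.5, α = 8.39, σ_y = 271.0 → σ = 503 MPa, n = 0.539
  low-carbon steel: E = 206.2, α = 11.1, σ_y = 296.0 → σ = 362 MPa, n = 0.818
  brass: E = 110.0, α = 20.4, σ_y = 294.0 → σ = 355 MPa, n = 0.829
  magnesium alloy: E = 44.60, α = 26.9, σ_y = 272.0 → σ = 190 MPa, n = 1.43
  CFRP laminate: E = 121.3, α = 0.850, σ_y = 918.0 → σ = 16.3 MPa, n = 56.4
The minimum is alumina ceramic at n = 0.539.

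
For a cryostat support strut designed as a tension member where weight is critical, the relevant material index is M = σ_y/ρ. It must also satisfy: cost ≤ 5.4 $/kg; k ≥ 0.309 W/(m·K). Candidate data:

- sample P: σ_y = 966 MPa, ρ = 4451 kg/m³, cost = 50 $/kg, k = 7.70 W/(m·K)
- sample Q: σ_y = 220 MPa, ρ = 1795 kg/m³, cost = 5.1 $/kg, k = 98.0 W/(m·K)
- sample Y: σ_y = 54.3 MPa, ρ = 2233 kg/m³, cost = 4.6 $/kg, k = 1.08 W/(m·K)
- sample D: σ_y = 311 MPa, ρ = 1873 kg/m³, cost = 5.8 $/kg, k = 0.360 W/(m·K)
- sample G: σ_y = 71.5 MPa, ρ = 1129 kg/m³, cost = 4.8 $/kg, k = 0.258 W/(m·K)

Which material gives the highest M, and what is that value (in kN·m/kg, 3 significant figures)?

Screen on constraints: cost ≤ 5.4 $/kg; k ≥ 0.309 W/(m·K). Survivors: sample Q, sample Y.
Per-candidate index values:
  sample Q: M = 123 kN·m/kg
  sample Y: M = 24.3 kN·m/kg
Sample Q has the largest M.

sample Q, M = 123 kN·m/kg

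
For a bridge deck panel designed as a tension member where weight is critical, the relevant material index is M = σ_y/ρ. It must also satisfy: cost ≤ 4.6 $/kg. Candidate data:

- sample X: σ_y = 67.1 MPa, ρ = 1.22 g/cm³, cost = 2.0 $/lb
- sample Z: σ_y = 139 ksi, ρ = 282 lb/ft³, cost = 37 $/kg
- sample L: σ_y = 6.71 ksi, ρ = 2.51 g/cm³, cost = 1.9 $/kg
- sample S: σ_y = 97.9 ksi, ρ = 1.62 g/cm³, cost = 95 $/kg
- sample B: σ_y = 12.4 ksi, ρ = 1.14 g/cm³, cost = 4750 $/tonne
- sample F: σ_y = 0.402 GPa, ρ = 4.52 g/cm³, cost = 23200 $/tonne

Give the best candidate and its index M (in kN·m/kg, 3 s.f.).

Screen on constraints: cost ≤ 4.6 $/kg. Survivors: sample X, sample L.
Putting every candidate on a common basis:
  sample X: σ_y = 67.10 MPa, ρ = 1220 kg/m³
  sample L: σ_y = 46.26 MPa, ρ = 2510 kg/m³
  sample X: M = 55.0 kN·m/kg
  sample L: M = 18.4 kN·m/kg
Highest index: sample X.

sample X, M = 55.0 kN·m/kg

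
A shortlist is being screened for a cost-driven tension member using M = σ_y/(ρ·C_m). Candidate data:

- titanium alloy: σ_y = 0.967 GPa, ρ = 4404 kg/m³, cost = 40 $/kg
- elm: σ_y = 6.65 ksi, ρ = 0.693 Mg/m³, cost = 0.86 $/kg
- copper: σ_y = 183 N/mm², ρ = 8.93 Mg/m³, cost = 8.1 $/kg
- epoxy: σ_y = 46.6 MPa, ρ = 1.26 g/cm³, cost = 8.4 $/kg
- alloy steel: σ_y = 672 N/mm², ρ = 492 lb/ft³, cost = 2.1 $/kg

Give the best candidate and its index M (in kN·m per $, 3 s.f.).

Convert each candidate to consistent units, then evaluate M:
  titanium alloy: σ_y = 967.0 MPa, ρ = 4404 kg/m³, cost = 40.00 $/kg
  elm: σ_y = 45.85 MPa, ρ = 693.0 kg/m³, cost = 0.8600 $/kg
  copper: σ_y = 183.0 MPa, ρ = 8930 kg/m³, cost = 8.100 $/kg
  epoxy: σ_y = 46.60 MPa, ρ = 1260 kg/m³, cost = 8.400 $/kg
  alloy steel: σ_y = 672.0 MPa, ρ = 7881 kg/m³, cost = 2.100 $/kg
  elm: M = 76.9 kN·m per $
  alloy steel: M = 40.6 kN·m per $
  titanium alloy: M = 5.49 kN·m per $
  epoxy: M = 4.40 kN·m per $
  copper: M = 2.53 kN·m per $
Elm has the largest M.

elm, M = 76.9 kN·m per $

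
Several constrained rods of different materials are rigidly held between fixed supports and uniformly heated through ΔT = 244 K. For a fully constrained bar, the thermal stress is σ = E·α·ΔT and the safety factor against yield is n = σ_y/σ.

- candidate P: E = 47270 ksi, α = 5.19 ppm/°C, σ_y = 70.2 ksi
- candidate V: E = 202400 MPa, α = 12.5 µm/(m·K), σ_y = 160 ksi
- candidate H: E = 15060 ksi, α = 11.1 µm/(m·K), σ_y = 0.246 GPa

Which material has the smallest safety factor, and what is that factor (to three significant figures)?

candidate H, n = 0.875

Per material, after unit conversion:
  candidate P: E = 325.9, α = 5.19, σ_y = 484.0 → σ = 413 MPa, n = 1.17
  candidate V: E = 202.4, α = 12.5, σ_y = 1103 → σ = 617 MPa, n = 1.79
  candidate H: E = 103.8, α = 11.1, σ_y = 246.0 → σ = 281 MPa, n = 0.875
Smallest n: candidate H with n = 0.875.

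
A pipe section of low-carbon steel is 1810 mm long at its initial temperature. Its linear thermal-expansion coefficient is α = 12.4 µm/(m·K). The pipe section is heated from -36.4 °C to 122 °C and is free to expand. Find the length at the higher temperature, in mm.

1813.6 mm

ΔT = 122 − (-36.4) = 158.4 K.
ΔL = α·L₀·ΔT = 12.4×10⁻⁶ × 1810 mm × 158.4 K = 3.56 mm.
L = L₀ + ΔL = 1810 + 3.56 = 1813.6 mm.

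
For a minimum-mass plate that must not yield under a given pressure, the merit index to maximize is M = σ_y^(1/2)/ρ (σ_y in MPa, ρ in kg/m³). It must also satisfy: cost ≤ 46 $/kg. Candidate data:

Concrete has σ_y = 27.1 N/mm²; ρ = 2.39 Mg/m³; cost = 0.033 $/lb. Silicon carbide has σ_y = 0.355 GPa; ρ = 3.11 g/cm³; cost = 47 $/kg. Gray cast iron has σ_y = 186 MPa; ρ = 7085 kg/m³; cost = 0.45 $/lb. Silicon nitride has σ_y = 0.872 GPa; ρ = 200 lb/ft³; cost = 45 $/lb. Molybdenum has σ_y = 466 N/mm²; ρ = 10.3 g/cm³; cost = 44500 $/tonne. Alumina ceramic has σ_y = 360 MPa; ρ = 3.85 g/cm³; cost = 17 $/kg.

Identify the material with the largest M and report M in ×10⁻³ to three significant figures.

alumina ceramic, M = 4.93×10⁻³

Screen on constraints: cost ≤ 46 $/kg. Survivors: concrete, gray cast iron, molybdenum, alumina ceramic.
Putting every candidate on a common basis:
  concrete: σ_y = 27.10 MPa, ρ = 2390 kg/m³
  gray cast iron: σ_y = 186.0 MPa, ρ = 7085 kg/m³
  molybdenum: σ_y = 466.0 MPa, ρ = 10300 kg/m³
  alumina ceramic: σ_y = 360.0 MPa, ρ = 3850 kg/m³
  alumina ceramic: M = 4.93×10⁻³
  concrete: M = 2.18×10⁻³
  molybdenum: M = 2.10×10⁻³
  gray cast iron: M = 1.92×10⁻³
The maximum is for alumina ceramic.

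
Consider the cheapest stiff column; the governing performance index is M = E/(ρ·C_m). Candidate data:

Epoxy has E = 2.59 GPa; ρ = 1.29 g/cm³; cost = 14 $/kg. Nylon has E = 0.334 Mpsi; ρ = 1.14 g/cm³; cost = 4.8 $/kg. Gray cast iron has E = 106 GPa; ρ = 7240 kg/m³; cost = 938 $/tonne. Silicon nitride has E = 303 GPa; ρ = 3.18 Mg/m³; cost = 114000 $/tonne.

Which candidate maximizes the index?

gray cast iron

After converting to SI:
  epoxy: E = 2.590 GPa, ρ = 1290 kg/m³, cost = 14.00 $/kg
  nylon: E = 2.303 GPa, ρ = 1140 kg/m³, cost = 4.800 $/kg
  gray cast iron: E = 106.0 GPa, ρ = 7240 kg/m³, cost = 0.9380 $/kg
  silicon nitride: E = 303.0 GPa, ρ = 3180 kg/m³, cost = 114.0 $/kg
  gray cast iron: M = 15.6 MN·m per $
  silicon nitride: M = 0.836 MN·m per $
  nylon: M = 0.421 MN·m per $
  epoxy: M = 0.143 MN·m per $
The maximum is for gray cast iron.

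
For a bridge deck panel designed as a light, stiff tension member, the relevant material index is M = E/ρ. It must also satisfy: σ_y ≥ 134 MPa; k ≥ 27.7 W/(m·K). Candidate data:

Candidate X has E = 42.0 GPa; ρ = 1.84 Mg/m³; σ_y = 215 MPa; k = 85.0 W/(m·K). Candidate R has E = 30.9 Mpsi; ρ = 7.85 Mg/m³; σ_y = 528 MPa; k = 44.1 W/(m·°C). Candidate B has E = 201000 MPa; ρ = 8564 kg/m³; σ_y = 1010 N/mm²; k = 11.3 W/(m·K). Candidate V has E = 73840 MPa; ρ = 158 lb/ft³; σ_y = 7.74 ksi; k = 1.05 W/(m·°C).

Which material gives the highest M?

candidate R

Screen on constraints: σ_y ≥ 134 MPa; k ≥ 27.7 W/(m·K). Survivors: candidate X, candidate R.
Putting every candidate on a common basis:
  candidate X: E = 42.00 GPa, ρ = 1840 kg/m³
  candidate R: E = 213.0 GPa, ρ = 7850 kg/m³
  candidate R: M = 27.1 MN·m/kg
  candidate X: M = 22.8 MN·m/kg
Candidate R ranks first.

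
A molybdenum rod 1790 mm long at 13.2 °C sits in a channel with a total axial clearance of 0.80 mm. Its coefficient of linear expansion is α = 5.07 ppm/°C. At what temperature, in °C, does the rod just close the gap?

α·L₀·ΔT = 0.8 mm ⇒ ΔT = 0.8 / (5.07×10⁻⁶ × 1790.0) = 88.15 K.
T = 13.2 + 88.15 = 101.4 °C.

101 °C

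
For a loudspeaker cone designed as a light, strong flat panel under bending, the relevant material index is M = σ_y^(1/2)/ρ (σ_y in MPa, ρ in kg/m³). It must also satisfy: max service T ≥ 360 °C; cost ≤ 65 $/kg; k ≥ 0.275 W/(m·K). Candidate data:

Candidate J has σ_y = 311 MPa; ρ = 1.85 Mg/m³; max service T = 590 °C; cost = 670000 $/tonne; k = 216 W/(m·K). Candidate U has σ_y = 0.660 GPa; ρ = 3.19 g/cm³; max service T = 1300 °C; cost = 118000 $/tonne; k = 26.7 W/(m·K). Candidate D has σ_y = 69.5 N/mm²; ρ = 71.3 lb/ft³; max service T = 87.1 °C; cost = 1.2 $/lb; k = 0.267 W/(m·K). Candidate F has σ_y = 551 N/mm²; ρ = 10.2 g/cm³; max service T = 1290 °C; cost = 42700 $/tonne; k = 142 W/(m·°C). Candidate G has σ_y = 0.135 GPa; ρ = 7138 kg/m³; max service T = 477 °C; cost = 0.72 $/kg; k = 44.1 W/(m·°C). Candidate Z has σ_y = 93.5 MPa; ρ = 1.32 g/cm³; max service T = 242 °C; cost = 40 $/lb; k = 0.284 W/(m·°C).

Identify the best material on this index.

Screen on constraints: max service T ≥ 360 °C; cost ≤ 65 $/kg; k ≥ 0.275 W/(m·K). Survivors: candidate F, candidate G.
Convert each candidate to consistent units, then evaluate M:
  candidate F: σ_y = 551.0 MPa, ρ = 10200 kg/m³
  candidate G: σ_y = 135.0 MPa, ρ = 7138 kg/m³
  candidate F: M = 2.30×10⁻³
  candidate G: M = 1.63×10⁻³
Candidate F has the largest M.

candidate F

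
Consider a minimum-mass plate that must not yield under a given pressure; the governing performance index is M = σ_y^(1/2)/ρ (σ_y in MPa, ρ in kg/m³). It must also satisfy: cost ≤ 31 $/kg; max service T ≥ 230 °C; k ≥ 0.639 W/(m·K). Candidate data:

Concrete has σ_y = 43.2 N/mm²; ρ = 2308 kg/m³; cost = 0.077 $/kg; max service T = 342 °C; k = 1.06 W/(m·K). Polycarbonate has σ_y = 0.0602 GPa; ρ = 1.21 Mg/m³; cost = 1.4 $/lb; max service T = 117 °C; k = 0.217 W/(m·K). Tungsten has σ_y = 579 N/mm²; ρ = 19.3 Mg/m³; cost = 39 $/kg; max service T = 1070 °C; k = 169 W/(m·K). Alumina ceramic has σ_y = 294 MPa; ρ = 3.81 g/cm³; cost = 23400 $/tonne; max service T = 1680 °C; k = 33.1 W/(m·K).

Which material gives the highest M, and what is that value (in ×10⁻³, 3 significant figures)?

alumina ceramic, M = 4.50×10⁻³

Screen on constraints: cost ≤ 31 $/kg; max service T ≥ 230 °C; k ≥ 0.639 W/(m·K). Survivors: concrete, alumina ceramic.
In SI units:
  concrete: σ_y = 43.20 MPa, ρ = 2308 kg/m³
  alumina ceramic: σ_y = 294.0 MPa, ρ = 3810 kg/m³
  alumina ceramic: M = 4.50×10⁻³
  concrete: M = 2.85×10⁻³
Alumina ceramic ranks first.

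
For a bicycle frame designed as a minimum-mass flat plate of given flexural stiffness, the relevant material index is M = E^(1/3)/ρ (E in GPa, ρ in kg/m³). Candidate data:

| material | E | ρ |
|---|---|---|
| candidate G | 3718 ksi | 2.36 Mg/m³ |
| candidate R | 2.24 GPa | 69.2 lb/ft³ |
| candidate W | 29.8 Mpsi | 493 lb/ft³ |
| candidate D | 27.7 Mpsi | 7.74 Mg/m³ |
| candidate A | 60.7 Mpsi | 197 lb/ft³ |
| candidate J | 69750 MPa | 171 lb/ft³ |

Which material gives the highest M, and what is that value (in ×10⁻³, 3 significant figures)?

Normalizing units and computing the index:
  candidate G: E = 25.63 GPa, ρ = 2360 kg/m³
  candidate R: E = 2.240 GPa, ρ = 1108 kg/m³
  candidate W: E = 205.5 GPa, ρ = 7897 kg/m³
  candidate D: E = 191.0 GPa, ρ = 7740 kg/m³
  candidate A: E = 418.5 GPa, ρ = 3156 kg/m³
  candidate J: E = 69.75 GPa, ρ = 2739 kg/m³
  candidate A: M = 2.37×10⁻³
  candidate J: M = 1.50×10⁻³
  candidate G: M = 1.25×10⁻³
  candidate R: M = 1.18×10⁻³
  candidate W: M = 0.747×10⁻³
  candidate D: M = 0.744×10⁻³
Candidate A ranks first.

candidate A, M = 2.37×10⁻³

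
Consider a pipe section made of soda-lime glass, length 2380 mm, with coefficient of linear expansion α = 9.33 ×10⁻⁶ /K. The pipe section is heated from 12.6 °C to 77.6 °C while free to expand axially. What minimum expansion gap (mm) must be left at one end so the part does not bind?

ΔT = 77.6 − 12.6 = 65.00 K.
ΔL = α·L₀·ΔT = 9.33×10⁻⁶ × 2380 mm × 65.00 K = 1.44 mm.

1.44 mm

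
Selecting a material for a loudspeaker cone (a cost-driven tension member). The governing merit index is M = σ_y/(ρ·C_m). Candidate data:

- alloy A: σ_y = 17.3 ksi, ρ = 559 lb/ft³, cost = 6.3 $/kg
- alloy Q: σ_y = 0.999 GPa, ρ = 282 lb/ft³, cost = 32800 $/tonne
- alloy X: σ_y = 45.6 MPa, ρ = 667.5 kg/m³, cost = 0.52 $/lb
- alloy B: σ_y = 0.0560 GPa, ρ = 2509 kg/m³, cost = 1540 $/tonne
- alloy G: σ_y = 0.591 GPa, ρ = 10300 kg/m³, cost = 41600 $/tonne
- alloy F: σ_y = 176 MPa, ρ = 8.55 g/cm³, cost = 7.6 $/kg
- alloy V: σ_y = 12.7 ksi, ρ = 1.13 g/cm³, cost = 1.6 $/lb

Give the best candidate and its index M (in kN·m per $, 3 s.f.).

Putting every candidate on a common basis:
  alloy A: σ_y = 119.3 MPa, ρ = 8954 kg/m³, cost = 6.300 $/kg
  alloy Q: σ_y = 999.0 MPa, ρ = 4517 kg/m³, cost = 32.80 $/kg
  alloy X: σ_y = 45.60 MPa, ρ = 667.5 kg/m³, cost = 1.146 $/kg
  alloy B: σ_y = 56.00 MPa, ρ = 2509 kg/m³, cost = 1.540 $/kg
  alloy G: σ_y = 591.0 MPa, ρ = 10300 kg/m³, cost = 41.60 $/kg
  alloy F: σ_y = 176.0 MPa, ρ = 8550 kg/m³, cost = 7.600 $/kg
  alloy V: σ_y = 87.56 MPa, ρ = 1130 kg/m³, cost = 3.527 $/kg
  alloy X: M = 59.6 kN·m per $
  alloy V: M = 22.0 kN·m per $
  alloy B: M = 14.5 kN·m per $
  alloy Q: M = 6.74 kN·m per $
  alloy F: M = 2.71 kN·m per $
  alloy A: M = 2.11 kN·m per $
  alloy G: M = 1.38 kN·m per $
Alloy X ranks first.

alloy X, M = 59.6 kN·m per $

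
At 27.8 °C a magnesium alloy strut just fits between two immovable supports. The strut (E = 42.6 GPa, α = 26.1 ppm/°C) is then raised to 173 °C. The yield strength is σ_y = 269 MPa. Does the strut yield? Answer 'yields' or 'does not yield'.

ΔT = 145.2 K. Constrained thermal stress σ = E·α·ΔT = 42.60×10³ MPa × 26.1×10⁻⁶ × 145.2 = 161 MPa (compressive).
Compare to σ_y = 269 MPa: σ < σ_y, so it does not yield.

does not yield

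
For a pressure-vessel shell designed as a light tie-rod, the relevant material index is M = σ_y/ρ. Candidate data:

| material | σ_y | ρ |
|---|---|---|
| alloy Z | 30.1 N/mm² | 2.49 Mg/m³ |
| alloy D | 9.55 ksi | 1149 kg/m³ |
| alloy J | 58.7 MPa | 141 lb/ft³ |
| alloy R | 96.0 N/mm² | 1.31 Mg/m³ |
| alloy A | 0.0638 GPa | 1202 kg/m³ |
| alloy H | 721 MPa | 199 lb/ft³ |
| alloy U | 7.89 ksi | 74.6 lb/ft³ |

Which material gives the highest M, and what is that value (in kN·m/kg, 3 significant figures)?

Putting every candidate on a common basis:
  alloy Z: σ_y = 30.10 MPa, ρ = 2490 kg/m³
  alloy D: σ_y = 65.84 MPa, ρ = 1149 kg/m³
  alloy J: σ_y = 58.70 MPa, ρ = 2259 kg/m³
  alloy R: σ_y = 96.00 MPa, ρ = 1310 kg/m³
  alloy A: σ_y = 63.80 MPa, ρ = 1202 kg/m³
  alloy H: σ_y = 721.0 MPa, ρ = 3188 kg/m³
  alloy U: σ_y = 54.40 MPa, ρ = 1195 kg/m³
  alloy H: M = 226 kN·m/kg
  alloy R: M = 73.3 kN·m/kg
  alloy D: M = 57.3 kN·m/kg
  alloy A: M = 53.1 kN·m/kg
  alloy U: M = 45.5 kN·m/kg
  alloy J: M = 26.0 kN·m/kg
  alloy Z: M = 12.1 kN·m/kg
The maximum is for alloy H.

alloy H, M = 226 kN·m/kg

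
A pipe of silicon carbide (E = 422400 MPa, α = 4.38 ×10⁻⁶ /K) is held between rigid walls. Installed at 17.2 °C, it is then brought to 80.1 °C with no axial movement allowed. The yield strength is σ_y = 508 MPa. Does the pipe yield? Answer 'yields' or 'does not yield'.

does not yield

E = 422400 MPa = 422.4 GPa.
ΔT = 62.90 K. Constrained thermal stress σ = E·α·ΔT = 422.4×10³ MPa × 4.38×10⁻⁶ × 62.90 = 116 MPa (compressive).
Compare to σ_y = 508 MPa: σ < σ_y, so it does not yield.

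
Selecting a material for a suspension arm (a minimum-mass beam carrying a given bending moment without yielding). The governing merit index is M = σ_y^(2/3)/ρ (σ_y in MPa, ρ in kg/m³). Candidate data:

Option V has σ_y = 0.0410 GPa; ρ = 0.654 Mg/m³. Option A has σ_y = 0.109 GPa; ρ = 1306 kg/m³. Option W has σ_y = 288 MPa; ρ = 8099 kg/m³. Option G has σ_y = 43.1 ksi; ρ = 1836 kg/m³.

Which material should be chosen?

In SI units:
  option V: σ_y = 41.00 MPa, ρ = 654.0 kg/m³
  option A: σ_y = 109.0 MPa, ρ = 1306 kg/m³
  option W: σ_y = 288.0 MPa, ρ = 8099 kg/m³
  option G: σ_y = 297.2 MPa, ρ = 1836 kg/m³
  option G: M = 24.3×10⁻³
  option V: M = 18.2×10⁻³
  option A: M = 17.5×10⁻³
  option W: M = 5.38×10⁻³
The maximum is for option G.

option G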